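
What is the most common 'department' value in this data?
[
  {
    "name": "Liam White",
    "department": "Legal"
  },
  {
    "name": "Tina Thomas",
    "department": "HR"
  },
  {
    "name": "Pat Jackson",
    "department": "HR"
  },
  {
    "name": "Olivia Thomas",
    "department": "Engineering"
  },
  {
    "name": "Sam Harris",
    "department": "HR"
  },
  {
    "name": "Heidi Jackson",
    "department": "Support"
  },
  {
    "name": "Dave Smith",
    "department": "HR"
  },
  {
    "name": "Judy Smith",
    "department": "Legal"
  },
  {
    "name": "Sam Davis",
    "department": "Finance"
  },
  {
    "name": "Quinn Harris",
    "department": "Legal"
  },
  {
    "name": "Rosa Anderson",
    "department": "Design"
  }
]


Counting 'department' values across 11 records:

  HR: 4 ####
  Legal: 3 ###
  Engineering: 1 #
  Support: 1 #
  Finance: 1 #
  Design: 1 #

Most common: HR (4 times)

HR (4 times)


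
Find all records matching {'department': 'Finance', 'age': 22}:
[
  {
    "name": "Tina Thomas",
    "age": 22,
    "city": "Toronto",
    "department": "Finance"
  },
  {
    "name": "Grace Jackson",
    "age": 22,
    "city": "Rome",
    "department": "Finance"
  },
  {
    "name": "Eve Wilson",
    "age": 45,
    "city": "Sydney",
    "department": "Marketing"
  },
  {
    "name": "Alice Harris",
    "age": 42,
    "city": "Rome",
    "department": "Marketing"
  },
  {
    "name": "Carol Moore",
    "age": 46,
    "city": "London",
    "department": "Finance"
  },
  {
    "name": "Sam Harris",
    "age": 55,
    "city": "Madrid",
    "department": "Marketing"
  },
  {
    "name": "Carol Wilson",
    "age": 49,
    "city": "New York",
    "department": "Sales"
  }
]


Search criteria: {'department': 'Finance', 'age': 22}

Checking 7 records:
  Tina Thomas: {department: Finance, age: 22} <-- MATCH
  Grace Jackson: {department: Finance, age: 22} <-- MATCH
  Eve Wilson: {department: Marketing, age: 45}
  Alice Harris: {department: Marketing, age: 42}
  Carol Moore: {department: Finance, age: 46}
  Sam Harris: {department: Marketing, age: 55}
  Carol Wilson: {department: Sales, age: 49}

Matches: ["Tina Thomas", "Grace Jackson"]

["Tina Thomas", "Grace Jackson"]


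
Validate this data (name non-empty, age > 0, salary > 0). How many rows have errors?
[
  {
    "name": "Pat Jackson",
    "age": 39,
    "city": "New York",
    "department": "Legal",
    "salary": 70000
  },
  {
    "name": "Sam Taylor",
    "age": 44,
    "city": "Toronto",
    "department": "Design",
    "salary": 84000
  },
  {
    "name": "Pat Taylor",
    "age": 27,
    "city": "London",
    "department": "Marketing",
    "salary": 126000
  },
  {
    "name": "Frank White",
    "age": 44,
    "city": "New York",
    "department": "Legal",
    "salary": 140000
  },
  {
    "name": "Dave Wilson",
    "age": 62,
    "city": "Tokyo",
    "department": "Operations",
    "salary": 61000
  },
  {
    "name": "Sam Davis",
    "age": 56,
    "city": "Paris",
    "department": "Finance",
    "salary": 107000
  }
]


Validating 6 records:
Rules: name non-empty, age > 0, salary > 0

  Row 1 (Pat Jackson): OK
  Row 2 (Sam Taylor): OK
  Row 3 (Pat Taylor): OK
  Row 4 (Frank White): OK
  Row 5 (Dave Wilson): OK
  Row 6 (Sam Davis): OK

Total errors: 0

0 errors


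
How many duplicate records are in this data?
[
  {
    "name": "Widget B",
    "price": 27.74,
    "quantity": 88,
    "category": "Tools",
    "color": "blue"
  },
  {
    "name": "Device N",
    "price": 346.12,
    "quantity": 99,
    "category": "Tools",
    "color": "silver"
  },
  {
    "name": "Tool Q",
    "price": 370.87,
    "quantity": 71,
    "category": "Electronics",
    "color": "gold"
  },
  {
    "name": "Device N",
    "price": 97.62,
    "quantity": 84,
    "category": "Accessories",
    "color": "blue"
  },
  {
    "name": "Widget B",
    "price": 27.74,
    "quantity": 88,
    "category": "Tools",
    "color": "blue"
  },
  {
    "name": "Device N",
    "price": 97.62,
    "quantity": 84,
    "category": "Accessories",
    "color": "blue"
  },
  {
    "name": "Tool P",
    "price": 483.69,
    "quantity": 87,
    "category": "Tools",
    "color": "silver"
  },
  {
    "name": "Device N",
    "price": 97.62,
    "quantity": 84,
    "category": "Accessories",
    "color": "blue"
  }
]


Checking 8 records for duplicates:

  Row 1: Widget B ($27.74, qty 88)
  Row 2: Device N ($346.12, qty 99)
  Row 3: Tool Q ($370.87, qty 71)
  Row 4: Device N ($97.62, qty 84)
  Row 5: Widget B ($27.74, qty 88) <-- DUPLICATE
  Row 6: Device N ($97.62, qty 84) <-- DUPLICATE
  Row 7: Tool P ($483.69, qty 87)
  Row 8: Device N ($97.62, qty 84) <-- DUPLICATE

Duplicates found: 3
Unique records: 5

3 duplicates, 5 unique


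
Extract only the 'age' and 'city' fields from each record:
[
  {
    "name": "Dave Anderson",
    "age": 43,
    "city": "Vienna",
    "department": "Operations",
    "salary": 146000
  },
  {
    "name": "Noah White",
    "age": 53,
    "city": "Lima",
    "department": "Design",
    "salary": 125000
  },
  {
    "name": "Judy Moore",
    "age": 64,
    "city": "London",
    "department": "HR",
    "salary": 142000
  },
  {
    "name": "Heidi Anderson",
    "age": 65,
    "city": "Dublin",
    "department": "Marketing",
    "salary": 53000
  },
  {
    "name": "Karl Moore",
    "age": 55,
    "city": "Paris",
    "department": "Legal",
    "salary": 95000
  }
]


Original: 5 records with fields: name, age, city, department, salary
Keep: ['age', 'city']
Drop: ['name', 'department', 'salary']
Result: 5 records, 2 fields each

[
  {
    "age": 43,
    "city": "Vienna"
  },
  {
    "age": 53,
    "city": "Lima"
  },
  {
    "age": 64,
    "city": "London"
  },
  {
    "age": 65,
    "city": "Dublin"
  },
  {
    "age": 55,
    "city": "Paris"
  }
]


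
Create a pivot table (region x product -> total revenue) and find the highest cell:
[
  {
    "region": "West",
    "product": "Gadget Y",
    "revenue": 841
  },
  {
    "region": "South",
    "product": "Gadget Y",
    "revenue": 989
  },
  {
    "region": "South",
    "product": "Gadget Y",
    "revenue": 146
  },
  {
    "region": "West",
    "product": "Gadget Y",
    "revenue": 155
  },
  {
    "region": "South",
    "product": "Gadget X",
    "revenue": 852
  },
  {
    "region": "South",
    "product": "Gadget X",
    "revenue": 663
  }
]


Pivot: region (rows) x product (columns) -> total revenue

     Gadget X      Gadget Y    
South         1515          1135  
West             0           996  

Highest: South / Gadget X = $1515

South / Gadget X = $1515


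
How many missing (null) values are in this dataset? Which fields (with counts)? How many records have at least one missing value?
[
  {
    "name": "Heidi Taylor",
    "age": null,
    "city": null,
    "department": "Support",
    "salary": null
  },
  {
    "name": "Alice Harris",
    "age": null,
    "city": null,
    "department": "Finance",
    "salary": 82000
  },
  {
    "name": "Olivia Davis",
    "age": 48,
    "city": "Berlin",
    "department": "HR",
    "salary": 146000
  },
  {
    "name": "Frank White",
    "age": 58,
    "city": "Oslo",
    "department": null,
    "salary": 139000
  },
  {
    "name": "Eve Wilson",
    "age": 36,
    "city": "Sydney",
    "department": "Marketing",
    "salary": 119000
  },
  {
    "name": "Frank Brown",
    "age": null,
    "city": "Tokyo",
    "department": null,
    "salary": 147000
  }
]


Checking for missing (null) values in 6 records:

  Heidi Taylor: age, city, salary
  Alice Harris: age, city
  Olivia Davis: complete
  Frank White: department
  Eve Wilson: complete
  Frank Brown: age, department

Per field:
  name: 0 missing
  age: 3 missing
  city: 2 missing
  department: 2 missing
  salary: 1 missing

Total missing values: 8
Records with any missing: 4

8 missing values (age: 3, city: 2, department: 2, salary: 1); 4 incomplete records


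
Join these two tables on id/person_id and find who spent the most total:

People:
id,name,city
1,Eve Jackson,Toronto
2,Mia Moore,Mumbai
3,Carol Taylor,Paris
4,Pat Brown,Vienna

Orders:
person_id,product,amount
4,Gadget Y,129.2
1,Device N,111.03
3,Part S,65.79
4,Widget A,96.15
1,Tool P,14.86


Join on: people.id = orders.person_id

Joined rows:
  Pat Brown (Vienna) bought Gadget Y for $129.2
  Eve Jackson (Toronto) bought Device N for $111.03
  Carol Taylor (Paris) bought Part S for $65.79
  Pat Brown (Vienna) bought Widget A for $96.15
  Eve Jackson (Toronto) bought Tool P for $14.86

Total per person:
  Pat Brown: $225.35
  Eve Jackson: $125.89
  Carol Taylor: $65.79

Top spender: Pat Brown ($225.35)

Pat Brown ($225.35)


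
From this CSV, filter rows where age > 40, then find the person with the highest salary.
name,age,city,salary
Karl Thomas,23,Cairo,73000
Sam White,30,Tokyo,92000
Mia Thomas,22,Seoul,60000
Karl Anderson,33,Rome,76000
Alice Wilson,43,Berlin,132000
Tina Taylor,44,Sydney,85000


Filter: age > 40
Sort by: salary (descending)

Filtered records (2):
  Alice Wilson, age 43, salary $132000
  Tina Taylor, age 44, salary $85000

Highest salary: Alice Wilson ($132000)

Alice Wilson


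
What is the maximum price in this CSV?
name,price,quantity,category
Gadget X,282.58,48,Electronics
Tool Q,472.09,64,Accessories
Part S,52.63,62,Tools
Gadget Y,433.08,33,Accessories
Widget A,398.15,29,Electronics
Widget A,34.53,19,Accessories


Computing maximum price:
Values: [282.58, 472.09, 52.63, 433.08, 398.15, 34.53]
Max = 472.09

472.09


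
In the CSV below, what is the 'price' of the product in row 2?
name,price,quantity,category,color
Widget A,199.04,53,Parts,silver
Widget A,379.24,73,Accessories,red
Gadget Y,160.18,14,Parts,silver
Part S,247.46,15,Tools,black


Query: Row 2 ('Widget A'), column 'price'
Value: 379.24

379.24


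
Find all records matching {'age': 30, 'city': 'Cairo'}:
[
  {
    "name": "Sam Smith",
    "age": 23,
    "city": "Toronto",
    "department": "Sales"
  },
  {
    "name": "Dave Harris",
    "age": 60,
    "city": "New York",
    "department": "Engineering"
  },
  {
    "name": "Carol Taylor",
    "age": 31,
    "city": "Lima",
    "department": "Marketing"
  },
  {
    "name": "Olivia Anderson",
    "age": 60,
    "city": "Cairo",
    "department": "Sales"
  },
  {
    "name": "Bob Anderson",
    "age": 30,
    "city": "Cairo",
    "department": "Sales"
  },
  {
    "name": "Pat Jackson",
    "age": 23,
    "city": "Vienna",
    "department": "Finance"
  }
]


Search criteria: {'age': 30, 'city': 'Cairo'}

Checking 6 records:
  Sam Smith: {age: 23, city: Toronto}
  Dave Harris: {age: 60, city: New York}
  Carol Taylor: {age: 31, city: Lima}
  Olivia Anderson: {age: 60, city: Cairo}
  Bob Anderson: {age: 30, city: Cairo} <-- MATCH
  Pat Jackson: {age: 23, city: Vienna}

Matches: ["Bob Anderson"]

["Bob Anderson"]


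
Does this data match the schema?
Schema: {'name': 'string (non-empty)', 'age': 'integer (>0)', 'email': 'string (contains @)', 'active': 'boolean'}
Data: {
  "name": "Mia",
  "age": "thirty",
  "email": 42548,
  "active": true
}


Validating each field against schema:
  name: OK (non-empty string)
  age: FAIL ("thirty" is not an integer)
  email: FAIL (42548 is not a string)
  active: OK (boolean)

Result: INVALID (2 errors: age, email)

INVALID (2 errors: age, email)


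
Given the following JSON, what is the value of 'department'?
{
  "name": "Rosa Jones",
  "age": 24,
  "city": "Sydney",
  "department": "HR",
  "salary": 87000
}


Looking up field 'department'
Value: HR

HR


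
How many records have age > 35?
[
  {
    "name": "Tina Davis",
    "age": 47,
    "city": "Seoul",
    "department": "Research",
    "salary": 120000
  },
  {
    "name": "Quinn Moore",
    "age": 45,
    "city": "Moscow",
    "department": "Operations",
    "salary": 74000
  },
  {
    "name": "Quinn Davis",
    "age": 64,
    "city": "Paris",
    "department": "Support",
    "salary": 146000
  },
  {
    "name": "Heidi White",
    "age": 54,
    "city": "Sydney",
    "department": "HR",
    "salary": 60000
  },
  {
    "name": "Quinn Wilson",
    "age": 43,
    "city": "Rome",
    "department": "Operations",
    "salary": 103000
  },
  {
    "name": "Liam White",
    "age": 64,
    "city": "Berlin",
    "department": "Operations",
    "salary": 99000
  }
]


Data: 6 records
Condition: age > 35

Checking each record:
  Tina Davis: 47 MATCH
  Quinn Moore: 45 MATCH
  Quinn Davis: 64 MATCH
  Heidi White: 54 MATCH
  Quinn Wilson: 43 MATCH
  Liam White: 64 MATCH

Count: 6

6


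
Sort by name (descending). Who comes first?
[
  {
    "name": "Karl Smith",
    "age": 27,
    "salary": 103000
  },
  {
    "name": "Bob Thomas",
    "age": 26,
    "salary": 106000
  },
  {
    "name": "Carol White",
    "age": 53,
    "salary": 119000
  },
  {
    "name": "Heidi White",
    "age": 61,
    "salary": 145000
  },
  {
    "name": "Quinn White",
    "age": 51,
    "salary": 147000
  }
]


Sort by: name (descending)

Sorted order:
  1. Quinn White (name = Quinn White)
  2. Karl Smith (name = Karl Smith)
  3. Heidi White (name = Heidi White)
  4. Carol White (name = Carol White)
  5. Bob Thomas (name = Bob Thomas)

First: Quinn White

Quinn White


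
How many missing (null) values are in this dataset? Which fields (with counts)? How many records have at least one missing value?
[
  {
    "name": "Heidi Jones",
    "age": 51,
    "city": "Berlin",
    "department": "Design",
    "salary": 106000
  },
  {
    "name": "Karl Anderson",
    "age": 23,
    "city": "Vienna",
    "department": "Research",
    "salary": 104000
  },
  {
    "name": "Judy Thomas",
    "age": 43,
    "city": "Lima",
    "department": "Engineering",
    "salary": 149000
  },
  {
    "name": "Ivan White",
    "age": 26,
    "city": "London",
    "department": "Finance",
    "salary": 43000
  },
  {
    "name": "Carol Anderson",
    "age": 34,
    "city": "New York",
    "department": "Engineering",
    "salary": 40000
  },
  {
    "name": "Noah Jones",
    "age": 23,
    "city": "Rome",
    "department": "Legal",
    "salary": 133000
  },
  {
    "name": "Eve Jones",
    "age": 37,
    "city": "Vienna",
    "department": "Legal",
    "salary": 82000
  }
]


Checking for missing (null) values in 7 records:

  Heidi Jones: complete
  Karl Anderson: complete
  Judy Thomas: complete
  Ivan White: complete
  Carol Anderson: complete
  Noah Jones: complete
  Eve Jones: complete

Per field:
  name: 0 missing
  age: 0 missing
  city: 0 missing
  department: 0 missing
  salary: 0 missing

Total missing values: 0
Records with any missing: 0

0 missing values (none); 0 incomplete records


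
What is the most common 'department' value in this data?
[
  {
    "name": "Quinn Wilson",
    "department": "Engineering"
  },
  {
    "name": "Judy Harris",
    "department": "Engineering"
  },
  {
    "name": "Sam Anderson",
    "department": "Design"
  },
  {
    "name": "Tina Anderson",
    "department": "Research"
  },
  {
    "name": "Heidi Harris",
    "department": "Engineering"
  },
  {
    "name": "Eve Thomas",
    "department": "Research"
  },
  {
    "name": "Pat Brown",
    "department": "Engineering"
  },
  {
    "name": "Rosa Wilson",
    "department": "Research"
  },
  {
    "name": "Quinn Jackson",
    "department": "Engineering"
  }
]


Counting 'department' values across 9 records:

  Engineering: 5 #####
  Research: 3 ###
  Design: 1 #

Most common: Engineering (5 times)

Engineering (5 times)


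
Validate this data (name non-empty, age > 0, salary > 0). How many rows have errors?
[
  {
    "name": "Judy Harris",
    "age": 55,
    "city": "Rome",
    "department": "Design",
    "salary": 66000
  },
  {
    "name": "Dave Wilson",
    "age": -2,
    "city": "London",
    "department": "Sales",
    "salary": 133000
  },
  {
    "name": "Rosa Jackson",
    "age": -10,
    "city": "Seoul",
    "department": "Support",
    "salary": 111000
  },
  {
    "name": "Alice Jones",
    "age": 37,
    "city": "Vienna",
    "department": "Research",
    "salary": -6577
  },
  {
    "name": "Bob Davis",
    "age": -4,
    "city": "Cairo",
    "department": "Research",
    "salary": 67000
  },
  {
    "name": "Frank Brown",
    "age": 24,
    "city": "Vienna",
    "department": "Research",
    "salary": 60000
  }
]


Validating 6 records:
Rules: name non-empty, age > 0, salary > 0

  Row 1 (Judy Harris): OK
  Row 2 (Dave Wilson): negative age: -2
  Row 3 (Rosa Jackson): negative age: -10
  Row 4 (Alice Jones): negative salary: -6577
  Row 5 (Bob Davis): negative age: -4
  Row 6 (Frank Brown): OK

Total errors: 4

4 errors


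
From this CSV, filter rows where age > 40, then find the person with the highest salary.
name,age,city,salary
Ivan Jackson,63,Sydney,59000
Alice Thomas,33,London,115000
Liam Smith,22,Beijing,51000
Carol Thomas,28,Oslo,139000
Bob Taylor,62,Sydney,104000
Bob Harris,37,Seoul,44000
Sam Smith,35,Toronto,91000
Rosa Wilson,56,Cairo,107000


Filter: age > 40
Sort by: salary (descending)

Filtered records (3):
  Rosa Wilson, age 56, salary $107000
  Bob Taylor, age 62, salary $104000
  Ivan Jackson, age 63, salary $59000

Highest salary: Rosa Wilson ($107000)

Rosa Wilson


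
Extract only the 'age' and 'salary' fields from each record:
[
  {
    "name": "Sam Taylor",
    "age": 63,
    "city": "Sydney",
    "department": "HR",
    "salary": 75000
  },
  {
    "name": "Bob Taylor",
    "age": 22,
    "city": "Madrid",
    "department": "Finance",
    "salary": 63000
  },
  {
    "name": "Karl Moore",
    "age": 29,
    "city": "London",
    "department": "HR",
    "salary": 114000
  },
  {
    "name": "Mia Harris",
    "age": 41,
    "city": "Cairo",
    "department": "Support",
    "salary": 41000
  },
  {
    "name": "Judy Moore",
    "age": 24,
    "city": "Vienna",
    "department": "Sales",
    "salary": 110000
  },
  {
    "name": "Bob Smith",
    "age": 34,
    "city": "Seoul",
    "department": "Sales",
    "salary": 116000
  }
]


Original: 6 records with fields: name, age, city, department, salary
Keep: ['age', 'salary']
Drop: ['name', 'city', 'department']
Result: 6 records, 2 fields each

[
  {
    "age": 63,
    "salary": 75000
  },
  {
    "age": 22,
    "salary": 63000
  },
  {
    "age": 29,
    "salary": 114000
  },
  {
    "age": 41,
    "salary": 41000
  },
  {
    "age": 24,
    "salary": 110000
  },
  {
    "age": 34,
    "salary": 116000
  }
]


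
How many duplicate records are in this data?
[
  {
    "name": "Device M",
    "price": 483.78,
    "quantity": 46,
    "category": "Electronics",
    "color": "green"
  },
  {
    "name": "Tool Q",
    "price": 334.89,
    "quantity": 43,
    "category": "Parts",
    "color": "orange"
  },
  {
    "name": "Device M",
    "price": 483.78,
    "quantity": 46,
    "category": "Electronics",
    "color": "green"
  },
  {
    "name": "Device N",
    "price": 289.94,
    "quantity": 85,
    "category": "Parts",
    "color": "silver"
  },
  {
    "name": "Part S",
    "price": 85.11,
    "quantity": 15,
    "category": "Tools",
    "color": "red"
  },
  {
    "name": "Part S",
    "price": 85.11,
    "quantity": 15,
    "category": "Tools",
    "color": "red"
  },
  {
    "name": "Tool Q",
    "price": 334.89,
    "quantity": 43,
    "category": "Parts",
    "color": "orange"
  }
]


Checking 7 records for duplicates:

  Row 1: Device M ($483.78, qty 46)
  Row 2: Tool Q ($334.89, qty 43)
  Row 3: Device M ($483.78, qty 46) <-- DUPLICATE
  Row 4: Device N ($289.94, qty 85)
  Row 5: Part S ($85.11, qty 15)
  Row 6: Part S ($85.11, qty 15) <-- DUPLICATE
  Row 7: Tool Q ($334.89, qty 43) <-- DUPLICATE

Duplicates found: 3
Unique records: 4

3 duplicates, 4 unique


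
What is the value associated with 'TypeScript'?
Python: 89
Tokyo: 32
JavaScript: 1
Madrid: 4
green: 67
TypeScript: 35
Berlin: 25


Looking up key 'TypeScript'
Value: 35

35


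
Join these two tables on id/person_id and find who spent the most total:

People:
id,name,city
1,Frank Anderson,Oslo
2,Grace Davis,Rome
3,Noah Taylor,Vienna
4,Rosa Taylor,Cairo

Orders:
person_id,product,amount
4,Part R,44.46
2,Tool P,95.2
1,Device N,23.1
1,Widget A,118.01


Join on: people.id = orders.person_id

Joined rows:
  Rosa Taylor (Cairo) bought Part R for $44.46
  Grace Davis (Rome) bought Tool P for $95.2
  Frank Anderson (Oslo) bought Device N for $23.1
  Frank Anderson (Oslo) bought Widget A for $118.01

Total per person:
  Frank Anderson: $141.11
  Grace Davis: $95.20
  Rosa Taylor: $44.46

Top spender: Frank Anderson ($141.11)

Frank Anderson ($141.11)


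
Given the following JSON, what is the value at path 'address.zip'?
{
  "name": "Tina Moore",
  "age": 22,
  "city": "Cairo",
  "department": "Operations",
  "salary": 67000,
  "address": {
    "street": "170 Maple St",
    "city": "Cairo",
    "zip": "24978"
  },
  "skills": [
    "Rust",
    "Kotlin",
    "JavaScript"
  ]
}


Query: address.zip
Path: address -> zip
Value: 24978

24978


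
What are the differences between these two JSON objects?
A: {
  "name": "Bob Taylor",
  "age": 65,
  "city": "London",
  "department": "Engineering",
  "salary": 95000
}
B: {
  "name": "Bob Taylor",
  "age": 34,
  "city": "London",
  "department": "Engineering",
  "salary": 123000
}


Comparing each field (in key order):
  name: same
  age: DIFFERENT
  city: same
  department: same
  salary: DIFFERENT
Differences:
  age: 65 -> 34
  salary: 95000 -> 123000

2 field(s) changed

2 changes: age, salary


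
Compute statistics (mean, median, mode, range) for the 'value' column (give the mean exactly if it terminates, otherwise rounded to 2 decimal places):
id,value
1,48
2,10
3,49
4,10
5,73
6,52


Data: [48, 10, 49, 10, 73, 52]
Count: 6
Sum: 242
Mean: 242/6 ≈ 40.33 (rounded to 2 decimal places)
Sorted: [10, 10, 48, 49, 52, 73]
Median: 48.5
Mode: 10 (2 times)
Range: 73 - 10 = 63
Min: 10, Max: 73

mean≈40.33, median=48.5, mode=10, range=63


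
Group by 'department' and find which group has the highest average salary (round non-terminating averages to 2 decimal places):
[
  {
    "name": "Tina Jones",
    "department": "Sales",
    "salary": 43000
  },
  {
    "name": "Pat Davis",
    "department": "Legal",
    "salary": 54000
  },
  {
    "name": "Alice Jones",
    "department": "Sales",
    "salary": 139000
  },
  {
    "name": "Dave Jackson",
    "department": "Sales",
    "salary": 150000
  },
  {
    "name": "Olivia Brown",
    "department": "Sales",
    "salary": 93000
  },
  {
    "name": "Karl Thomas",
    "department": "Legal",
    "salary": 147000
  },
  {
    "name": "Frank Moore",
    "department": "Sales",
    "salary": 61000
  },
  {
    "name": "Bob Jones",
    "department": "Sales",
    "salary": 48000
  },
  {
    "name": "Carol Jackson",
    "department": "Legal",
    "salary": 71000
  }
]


Group by: department

Groups:
  Legal: 3 people, avg salary = 272000/3 ≈ $90666.67
  Sales: 6 people, avg salary = 534000/6 = $89000

Highest average salary: Legal (≈$90666.67)

Legal (≈$90666.67)


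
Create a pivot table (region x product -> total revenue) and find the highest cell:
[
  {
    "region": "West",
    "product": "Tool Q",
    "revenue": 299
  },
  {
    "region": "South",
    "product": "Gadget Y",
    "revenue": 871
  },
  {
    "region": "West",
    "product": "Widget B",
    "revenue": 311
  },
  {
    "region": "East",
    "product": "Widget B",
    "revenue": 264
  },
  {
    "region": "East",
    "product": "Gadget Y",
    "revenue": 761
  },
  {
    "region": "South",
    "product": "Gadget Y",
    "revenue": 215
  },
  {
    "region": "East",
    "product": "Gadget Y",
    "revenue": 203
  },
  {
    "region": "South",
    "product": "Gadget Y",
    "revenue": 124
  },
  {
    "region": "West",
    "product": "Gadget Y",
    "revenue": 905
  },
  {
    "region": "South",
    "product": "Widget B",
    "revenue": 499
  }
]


Pivot: region (rows) x product (columns) -> total revenue

     Gadget Y      Tool Q        Widget B    
East           964             0           264  
South         1210             0           499  
West           905           299           311  

Highest: South / Gadget Y = $1210

South / Gadget Y = $1210


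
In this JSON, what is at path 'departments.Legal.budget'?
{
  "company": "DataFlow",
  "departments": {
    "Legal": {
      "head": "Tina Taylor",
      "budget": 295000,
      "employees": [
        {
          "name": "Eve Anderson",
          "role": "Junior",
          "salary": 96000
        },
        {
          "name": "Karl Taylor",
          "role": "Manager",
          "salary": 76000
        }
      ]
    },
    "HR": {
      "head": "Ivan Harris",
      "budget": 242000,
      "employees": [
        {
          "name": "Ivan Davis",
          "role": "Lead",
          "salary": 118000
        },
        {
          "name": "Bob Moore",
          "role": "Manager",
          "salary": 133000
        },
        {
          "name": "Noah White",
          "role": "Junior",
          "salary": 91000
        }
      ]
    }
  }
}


Path: departments.Legal.budget

Navigate:
  -> departments
  -> Legal
  -> budget = 295000

295000


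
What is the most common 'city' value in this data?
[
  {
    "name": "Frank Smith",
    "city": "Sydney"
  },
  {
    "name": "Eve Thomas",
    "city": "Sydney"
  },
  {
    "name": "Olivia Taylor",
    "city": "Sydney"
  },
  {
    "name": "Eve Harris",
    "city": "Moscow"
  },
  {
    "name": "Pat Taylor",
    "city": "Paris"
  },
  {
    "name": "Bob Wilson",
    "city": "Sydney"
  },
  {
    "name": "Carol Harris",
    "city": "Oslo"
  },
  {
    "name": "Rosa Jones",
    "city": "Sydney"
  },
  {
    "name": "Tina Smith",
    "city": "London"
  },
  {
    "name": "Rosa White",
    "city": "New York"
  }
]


Counting 'city' values across 10 records:

  Sydney: 5 #####
  Moscow: 1 #
  Paris: 1 #
  Oslo: 1 #
  London: 1 #
  New York: 1 #

Most common: Sydney (5 times)

Sydney (5 times)


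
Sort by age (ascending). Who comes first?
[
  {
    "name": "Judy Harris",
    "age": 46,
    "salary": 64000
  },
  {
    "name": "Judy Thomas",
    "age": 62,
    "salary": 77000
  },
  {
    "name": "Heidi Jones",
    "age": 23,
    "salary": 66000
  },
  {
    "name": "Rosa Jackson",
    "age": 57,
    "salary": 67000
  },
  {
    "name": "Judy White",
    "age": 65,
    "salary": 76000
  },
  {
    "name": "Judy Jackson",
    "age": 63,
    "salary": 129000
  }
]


Sort by: age (ascending)

Sorted order:
  1. Heidi Jones (age = 23)
  2. Judy Harris (age = 46)
  3. Rosa Jackson (age = 57)
  4. Judy Thomas (age = 62)
  5. Judy Jackson (age = 63)
  6. Judy White (age = 65)

First: Heidi Jones

Heidi Jones


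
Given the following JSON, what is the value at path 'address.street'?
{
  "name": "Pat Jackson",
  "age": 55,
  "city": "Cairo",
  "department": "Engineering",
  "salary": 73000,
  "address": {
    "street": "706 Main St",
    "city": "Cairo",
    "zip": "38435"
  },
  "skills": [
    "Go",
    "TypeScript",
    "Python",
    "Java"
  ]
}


Query: address.street
Path: address -> street
Value: 706 Main St

706 Main St


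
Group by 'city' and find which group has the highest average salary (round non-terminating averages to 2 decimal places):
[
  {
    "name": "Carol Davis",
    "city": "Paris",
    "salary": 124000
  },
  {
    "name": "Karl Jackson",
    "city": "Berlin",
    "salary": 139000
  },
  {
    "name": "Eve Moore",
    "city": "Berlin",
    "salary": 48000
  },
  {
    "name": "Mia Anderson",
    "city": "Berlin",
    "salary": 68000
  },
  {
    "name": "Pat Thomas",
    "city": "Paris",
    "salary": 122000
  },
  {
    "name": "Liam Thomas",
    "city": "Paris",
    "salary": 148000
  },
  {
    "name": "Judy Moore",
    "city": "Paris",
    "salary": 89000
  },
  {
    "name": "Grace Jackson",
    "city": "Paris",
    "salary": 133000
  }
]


Group by: city

Groups:
  Berlin: 3 people, avg salary = 255000/3 = $85000
  Paris: 5 people, avg salary = 616000/5 = $123200

Highest average salary: Paris ($123200)

Paris ($123200)


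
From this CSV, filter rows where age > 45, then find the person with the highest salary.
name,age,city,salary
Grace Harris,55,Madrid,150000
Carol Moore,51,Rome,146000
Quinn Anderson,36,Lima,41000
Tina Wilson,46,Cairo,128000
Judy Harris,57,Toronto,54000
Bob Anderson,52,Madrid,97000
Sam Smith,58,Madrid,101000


Filter: age > 45
Sort by: salary (descending)

Filtered records (6):
  Grace Harris, age 55, salary $150000
  Carol Moore, age 51, salary $146000
  Tina Wilson, age 46, salary $128000
  Sam Smith, age 58, salary $101000
  Bob Anderson, age 52, salary $97000
  Judy Harris, age 57, salary $54000

Highest salary: Grace Harris ($150000)

Grace Harris


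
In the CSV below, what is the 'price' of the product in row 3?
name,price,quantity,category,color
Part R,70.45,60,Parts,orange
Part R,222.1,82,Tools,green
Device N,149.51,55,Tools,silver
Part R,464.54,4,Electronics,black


Query: Row 3 ('Device N'), column 'price'
Value: 149.51

149.51


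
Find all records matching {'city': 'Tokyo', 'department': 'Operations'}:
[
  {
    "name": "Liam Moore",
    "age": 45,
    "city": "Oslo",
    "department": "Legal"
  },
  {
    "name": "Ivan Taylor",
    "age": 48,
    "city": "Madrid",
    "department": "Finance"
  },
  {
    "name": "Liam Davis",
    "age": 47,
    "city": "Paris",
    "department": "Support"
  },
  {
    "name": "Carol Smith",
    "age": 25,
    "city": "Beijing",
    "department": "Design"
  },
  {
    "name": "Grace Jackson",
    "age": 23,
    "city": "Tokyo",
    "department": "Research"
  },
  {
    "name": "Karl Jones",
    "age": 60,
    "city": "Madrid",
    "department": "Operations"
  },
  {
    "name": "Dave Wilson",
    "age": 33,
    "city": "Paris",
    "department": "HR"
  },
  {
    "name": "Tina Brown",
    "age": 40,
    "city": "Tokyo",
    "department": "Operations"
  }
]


Search criteria: {'city': 'Tokyo', 'department': 'Operations'}

Checking 8 records:
  Liam Moore: {city: Oslo, department: Legal}
  Ivan Taylor: {city: Madrid, department: Finance}
  Liam Davis: {city: Paris, department: Support}
  Carol Smith: {city: Beijing, department: Design}
  Grace Jackson: {city: Tokyo, department: Research}
  Karl Jones: {city: Madrid, department: Operations}
  Dave Wilson: {city: Paris, department: HR}
  Tina Brown: {city: Tokyo, department: Operations} <-- MATCH

Matches: ["Tina Brown"]

["Tina Brown"]


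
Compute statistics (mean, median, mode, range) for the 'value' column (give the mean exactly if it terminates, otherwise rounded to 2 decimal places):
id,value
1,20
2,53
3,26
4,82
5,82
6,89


Data: [20, 53, 26, 82, 82, 89]
Count: 6
Sum: 352
Mean: 352/6 ≈ 58.67 (rounded to 2 decimal places)
Sorted: [20, 26, 53, 82, 82, 89]
Median: 67.5
Mode: 82 (2 times)
Range: 89 - 20 = 69
Min: 20, Max: 89

mean≈58.67, median=67.5, mode=82, range=69


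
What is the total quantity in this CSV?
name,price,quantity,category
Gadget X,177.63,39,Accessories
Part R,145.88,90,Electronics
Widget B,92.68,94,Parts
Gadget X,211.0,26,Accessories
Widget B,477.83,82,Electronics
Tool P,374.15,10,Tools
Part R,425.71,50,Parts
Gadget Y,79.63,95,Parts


Computing total quantity:
Values: [39, 90, 94, 26, 82, 10, 50, 95]
Sum = 486

486


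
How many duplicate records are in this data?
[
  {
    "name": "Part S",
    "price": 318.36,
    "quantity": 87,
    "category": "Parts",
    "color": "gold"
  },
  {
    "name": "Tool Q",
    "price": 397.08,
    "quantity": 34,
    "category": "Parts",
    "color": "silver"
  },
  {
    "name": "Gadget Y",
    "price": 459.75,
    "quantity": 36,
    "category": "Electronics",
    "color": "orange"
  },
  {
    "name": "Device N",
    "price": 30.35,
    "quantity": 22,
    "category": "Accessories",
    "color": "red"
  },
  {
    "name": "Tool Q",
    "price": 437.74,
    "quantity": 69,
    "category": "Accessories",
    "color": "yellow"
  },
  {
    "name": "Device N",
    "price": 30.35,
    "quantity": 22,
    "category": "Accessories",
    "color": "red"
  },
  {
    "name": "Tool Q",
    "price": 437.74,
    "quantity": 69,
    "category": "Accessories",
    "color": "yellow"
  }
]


Checking 7 records for duplicates:

  Row 1: Part S ($318.36, qty 87)
  Row 2: Tool Q ($397.08, qty 34)
  Row 3: Gadget Y ($459.75, qty 36)
  Row 4: Device N ($30.35, qty 22)
  Row 5: Tool Q ($437.74, qty 69)
  Row 6: Device N ($30.35, qty 22) <-- DUPLICATE
  Row 7: Tool Q ($437.74, qty 69) <-- DUPLICATE

Duplicates found: 2
Unique records: 5

2 duplicates, 5 unique


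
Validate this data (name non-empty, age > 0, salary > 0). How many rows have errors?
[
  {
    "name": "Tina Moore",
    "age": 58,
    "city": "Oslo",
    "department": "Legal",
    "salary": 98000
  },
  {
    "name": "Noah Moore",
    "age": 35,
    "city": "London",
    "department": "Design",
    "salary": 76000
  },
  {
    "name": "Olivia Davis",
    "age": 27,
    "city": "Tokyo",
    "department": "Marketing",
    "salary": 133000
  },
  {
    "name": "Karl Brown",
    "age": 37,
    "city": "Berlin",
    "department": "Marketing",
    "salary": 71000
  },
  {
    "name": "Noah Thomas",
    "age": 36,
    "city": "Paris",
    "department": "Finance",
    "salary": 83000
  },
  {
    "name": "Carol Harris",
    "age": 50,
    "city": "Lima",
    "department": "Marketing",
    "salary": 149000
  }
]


Validating 6 records:
Rules: name non-empty, age > 0, salary > 0

  Row 1 (Tina Moore): OK
  Row 2 (Noah Moore): OK
  Row 3 (Olivia Davis): OK
  Row 4 (Karl Brown): OK
  Row 5 (Noah Thomas): OK
  Row 6 (Carol Harris): OK

Total errors: 0

0 errors


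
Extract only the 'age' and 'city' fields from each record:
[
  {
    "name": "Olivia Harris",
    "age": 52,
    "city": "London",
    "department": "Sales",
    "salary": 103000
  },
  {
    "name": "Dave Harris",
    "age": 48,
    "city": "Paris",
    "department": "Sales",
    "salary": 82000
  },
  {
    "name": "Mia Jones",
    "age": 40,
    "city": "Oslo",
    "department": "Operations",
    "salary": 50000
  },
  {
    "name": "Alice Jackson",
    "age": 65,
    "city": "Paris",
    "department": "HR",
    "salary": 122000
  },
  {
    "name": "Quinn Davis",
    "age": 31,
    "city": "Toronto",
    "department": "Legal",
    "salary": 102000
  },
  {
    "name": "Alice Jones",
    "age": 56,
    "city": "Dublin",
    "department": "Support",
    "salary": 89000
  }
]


Original: 6 records with fields: name, age, city, department, salary
Keep: ['age', 'city']
Drop: ['name', 'department', 'salary']
Result: 6 records, 2 fields each

[
  {
    "age": 52,
    "city": "London"
  },
  {
    "age": 48,
    "city": "Paris"
  },
  {
    "age": 40,
    "city": "Oslo"
  },
  {
    "age": 65,
    "city": "Paris"
  },
  {
    "age": 31,
    "city": "Toronto"
  },
  {
    "age": 56,
    "city": "Dublin"
  }
]


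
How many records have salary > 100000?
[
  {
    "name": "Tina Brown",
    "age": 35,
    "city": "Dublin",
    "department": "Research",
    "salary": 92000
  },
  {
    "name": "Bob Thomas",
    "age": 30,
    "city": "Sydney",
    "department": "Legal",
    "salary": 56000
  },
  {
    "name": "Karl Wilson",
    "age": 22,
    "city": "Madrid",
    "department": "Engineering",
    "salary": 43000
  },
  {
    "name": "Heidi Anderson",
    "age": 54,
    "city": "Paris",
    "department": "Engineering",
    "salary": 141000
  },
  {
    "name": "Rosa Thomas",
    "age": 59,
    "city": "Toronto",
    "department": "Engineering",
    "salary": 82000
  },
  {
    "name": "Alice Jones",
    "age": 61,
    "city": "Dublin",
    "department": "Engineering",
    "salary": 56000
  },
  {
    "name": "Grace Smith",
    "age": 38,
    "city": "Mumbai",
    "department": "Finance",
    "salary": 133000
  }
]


Data: 7 records
Condition: salary > 100000

Checking each record:
  Tina Brown: 92000
  Bob Thomas: 56000
  Karl Wilson: 43000
  Heidi Anderson: 141000 MATCH
  Rosa Thomas: 82000
  Alice Jones: 56000
  Grace Smith: 133000 MATCH

Count: 2

2


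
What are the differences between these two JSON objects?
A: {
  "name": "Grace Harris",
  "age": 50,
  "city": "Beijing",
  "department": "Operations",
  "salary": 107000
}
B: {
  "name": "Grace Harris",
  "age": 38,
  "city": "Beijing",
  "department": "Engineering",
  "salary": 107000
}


Comparing each field (in key order):
  name: same
  age: DIFFERENT
  city: same
  department: DIFFERENT
  salary: same
Differences:
  age: 50 -> 38
  department: Operations -> Engineering

2 field(s) changed

2 changes: age, department


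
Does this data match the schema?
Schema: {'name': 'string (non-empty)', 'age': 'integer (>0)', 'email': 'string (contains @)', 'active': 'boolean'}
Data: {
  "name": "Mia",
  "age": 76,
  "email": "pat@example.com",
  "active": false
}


Validating each field against schema:
  name: OK (non-empty string)
  age: OK (positive integer)
  email: OK (string with @)
  active: OK (boolean)

Result: VALID

VALID


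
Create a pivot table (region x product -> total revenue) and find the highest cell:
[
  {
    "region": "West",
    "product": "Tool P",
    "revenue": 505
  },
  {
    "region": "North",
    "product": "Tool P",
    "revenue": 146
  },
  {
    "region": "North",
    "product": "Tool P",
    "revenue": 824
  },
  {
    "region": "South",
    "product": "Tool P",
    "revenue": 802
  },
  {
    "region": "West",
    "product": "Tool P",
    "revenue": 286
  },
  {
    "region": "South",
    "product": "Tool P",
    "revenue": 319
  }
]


Pivot: region (rows) x product (columns) -> total revenue

     Tool P      
North          970  
South         1121  
West           791  

Highest: South / Tool P = $1121

South / Tool P = $1121


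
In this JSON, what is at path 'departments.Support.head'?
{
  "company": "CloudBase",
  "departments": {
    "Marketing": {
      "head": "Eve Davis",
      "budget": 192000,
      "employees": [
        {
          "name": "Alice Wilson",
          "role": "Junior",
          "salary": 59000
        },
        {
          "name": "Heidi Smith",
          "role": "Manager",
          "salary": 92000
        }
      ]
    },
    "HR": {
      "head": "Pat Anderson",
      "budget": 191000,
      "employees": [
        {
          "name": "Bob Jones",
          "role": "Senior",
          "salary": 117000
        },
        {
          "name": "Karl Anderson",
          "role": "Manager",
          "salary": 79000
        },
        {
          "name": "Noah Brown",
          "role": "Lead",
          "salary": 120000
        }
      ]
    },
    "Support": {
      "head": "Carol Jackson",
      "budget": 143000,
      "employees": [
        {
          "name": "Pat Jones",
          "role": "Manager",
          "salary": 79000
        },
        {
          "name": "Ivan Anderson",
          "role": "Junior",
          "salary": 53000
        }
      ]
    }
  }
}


Path: departments.Support.head

Navigate:
  -> departments
  -> Support
  -> head = 'Carol Jackson'

Carol Jackson


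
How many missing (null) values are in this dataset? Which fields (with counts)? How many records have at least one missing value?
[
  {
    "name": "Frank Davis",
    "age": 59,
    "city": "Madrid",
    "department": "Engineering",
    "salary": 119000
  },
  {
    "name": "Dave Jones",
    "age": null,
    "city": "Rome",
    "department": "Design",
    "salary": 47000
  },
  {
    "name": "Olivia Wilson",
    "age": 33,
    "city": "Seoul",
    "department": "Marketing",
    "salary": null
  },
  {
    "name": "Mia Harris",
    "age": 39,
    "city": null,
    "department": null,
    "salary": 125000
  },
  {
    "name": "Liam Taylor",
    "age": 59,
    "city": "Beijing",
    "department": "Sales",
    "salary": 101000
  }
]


Checking for missing (null) values in 5 records:

  Frank Davis: complete
  Dave Jones: age
  Olivia Wilson: salary
  Mia Harris: city, department
  Liam Taylor: complete

Per field:
  name: 0 missing
  age: 1 missing
  city: 1 missing
  department: 1 missing
  salary: 1 missing

Total missing values: 4
Records with any missing: 3

4 missing values (age: 1, city: 1, department: 1, salary: 1); 3 incomplete records


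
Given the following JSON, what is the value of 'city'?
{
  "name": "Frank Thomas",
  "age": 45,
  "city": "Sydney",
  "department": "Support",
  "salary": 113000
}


Looking up field 'city'
Value: Sydney

Sydney


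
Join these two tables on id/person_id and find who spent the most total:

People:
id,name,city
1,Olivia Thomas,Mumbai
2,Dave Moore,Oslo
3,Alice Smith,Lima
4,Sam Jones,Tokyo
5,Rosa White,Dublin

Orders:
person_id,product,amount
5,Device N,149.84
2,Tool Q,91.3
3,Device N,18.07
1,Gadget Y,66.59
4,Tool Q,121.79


Join on: people.id = orders.person_id

Joined rows:
  Rosa White (Dublin) bought Device N for $149.84
  Dave Moore (Oslo) bought Tool Q for $91.3
  Alice Smith (Lima) bought Device N for $18.07
  Olivia Thomas (Mumbai) bought Gadget Y for $66.59
  Sam Jones (Tokyo) bought Tool Q for $121.79

Total per person:
  Rosa White: $149.84
  Sam Jones: $121.79
  Dave Moore: $91.30
  Olivia Thomas: $66.59
  Alice Smith: $18.07

Top spender: Rosa White ($149.84)

Rosa White ($149.84)
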